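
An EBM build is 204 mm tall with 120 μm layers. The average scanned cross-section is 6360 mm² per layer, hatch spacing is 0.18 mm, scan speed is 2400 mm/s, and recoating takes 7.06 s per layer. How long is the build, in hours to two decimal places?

Number of layers: 204 / 0.12 → 1700 (rounded up).
Scan path per layer: 6360 / 0.18 → 35333.3 mm.
Beam time per layer = 35333.3 / 2400 = 14.7222 s.
Layer cycle = 14.7222 + 7.06, so 21.7822 s.
Total: 1700 × 21.7822 s = 37029.74 s → 10.29 hours.

10.29 hours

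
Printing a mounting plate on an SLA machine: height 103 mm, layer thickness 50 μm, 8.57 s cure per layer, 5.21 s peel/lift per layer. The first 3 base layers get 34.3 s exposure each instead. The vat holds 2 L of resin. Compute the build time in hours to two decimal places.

7.91 hours

Layer count = ceil(103 / 0.05) = 2060.
Burn-in layers = 3 × (34.3 + 5.21) = 118.53 s.
Normal layers = 2057 × (8.57 + 5.21) = 28345.46 s.
Sum: 118.53 + 28345.46 = 28463.99 s → 7.91 hours.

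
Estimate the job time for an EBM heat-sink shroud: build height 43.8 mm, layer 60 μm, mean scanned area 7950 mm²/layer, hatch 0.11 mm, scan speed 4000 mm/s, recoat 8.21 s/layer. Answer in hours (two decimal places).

5.33 hours

Layers = ⌈43.8/0.06⌉ = 730.
Per-layer scan distance = 7950 / 0.11, so 72272.7 mm.
Beam time per layer = 72272.7 / 4000 = 18.0682 s.
Time per layer = 18.0682 + 8.21, so 26.2782 s.
730 layers × 26.2782 s/layer = 19183.086 s, i.e. 5.33 hours.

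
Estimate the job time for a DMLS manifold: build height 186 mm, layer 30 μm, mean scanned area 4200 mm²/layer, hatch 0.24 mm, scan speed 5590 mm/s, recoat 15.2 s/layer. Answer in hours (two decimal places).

Number of layers: 186 / 0.03 → 6200 (rounded up).
Scan path per layer = 4200 / 0.24 = 17500 mm.
Per-layer scan time = 17500 / 5590 = 3.1306 s.
Time per layer = 3.1306 + 15.2, so 18.3306 s.
Total: 6200 × 18.3306 s = 113649.72 s → 31.57 hours.

31.57 hours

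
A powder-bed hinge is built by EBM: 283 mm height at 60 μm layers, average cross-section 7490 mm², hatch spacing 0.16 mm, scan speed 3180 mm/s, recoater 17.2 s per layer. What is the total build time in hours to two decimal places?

41.83 hours

Number of layers: 283 / 0.06 → 4717 (rounded up).
Scan path per layer: 7490 / 0.16 → 46812.5 mm.
Scan time per layer: 46812.5 / 3180 → 14.7209 s.
Time per layer = 14.7209 + 17.2, so 31.9209 s.
Build time = 4717 × 31.9209 = 150570.8853 s = 41.83 hours.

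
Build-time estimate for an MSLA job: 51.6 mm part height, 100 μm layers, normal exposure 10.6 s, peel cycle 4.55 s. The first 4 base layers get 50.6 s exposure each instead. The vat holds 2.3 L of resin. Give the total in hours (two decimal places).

Layer count = ceil(51.6 / 0.1) = 516.
Base layers = 4 × (50.6 + 4.55), so 220.6 s.
Regular layers = 512 × (10.6 + 4.55), so 7756.8 s.
Total = 220.6 + 7756.8 = 7977.4 s = 2.22 hours.

2.22 hours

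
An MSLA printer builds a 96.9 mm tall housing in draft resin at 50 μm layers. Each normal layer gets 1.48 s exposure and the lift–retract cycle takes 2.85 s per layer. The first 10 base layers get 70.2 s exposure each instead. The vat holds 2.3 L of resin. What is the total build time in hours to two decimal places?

Layers = ⌈96.9/0.05⌉ = 1938.
Burn-in layers: 10 × (70.2 + 2.85) → 730.5 s.
Remaining layers = 1928 × (1.48 + 2.85), so 8348.24 s.
Total = 730.5 + 8348.24 = 9078.74 s = 2.52 hours.

2.52 hours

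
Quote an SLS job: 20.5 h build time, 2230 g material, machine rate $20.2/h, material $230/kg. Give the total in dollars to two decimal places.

$927.00

Machine-time cost = 20.2 × 20.5, so $414.10.
Feedstock cost = 230 × 2230/1000 = $512.90.
Total = 414.10 + 512.90 = $927.00.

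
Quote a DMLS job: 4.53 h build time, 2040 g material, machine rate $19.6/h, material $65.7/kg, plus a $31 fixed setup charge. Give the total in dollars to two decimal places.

Machine cost = 19.6 × 4.53, so $88.788.
Feedstock cost = 65.7 × 2040/1000 = $134.028.
Adding setup: 88.788 + 134.028 + 31 → 253.816 ≈ $253.82.

$253.82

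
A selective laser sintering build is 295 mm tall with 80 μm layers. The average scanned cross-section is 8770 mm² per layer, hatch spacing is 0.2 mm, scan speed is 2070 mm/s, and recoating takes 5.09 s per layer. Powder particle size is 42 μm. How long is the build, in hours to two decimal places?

Layer count = ceil(295 / 0.08) = 3688.
Hatch length per layer: 8770 / 0.2 → 43850 mm.
Laser time per layer: 43850 / 2070 → 21.1836 s.
Time per layer = 21.1836 + 5.09, so 26.2736 s.
Total: 3688 × 26.2736 s = 96897.0368 s → 26.92 hours.

26.92 hours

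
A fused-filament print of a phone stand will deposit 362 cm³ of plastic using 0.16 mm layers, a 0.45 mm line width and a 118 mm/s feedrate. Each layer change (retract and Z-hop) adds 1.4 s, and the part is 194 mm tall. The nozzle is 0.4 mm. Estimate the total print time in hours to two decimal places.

Line area = 0.16 × 0.45, so 0.072 mm².
Path length: 362000 mm³ / 0.072 mm² → 5027777.8 mm.
Print-move time = 5027777.8 / 118, so 42608.3 s.
Number of layers: 194 / 0.16 → 1213 (rounded up).
Non-print overhead: 1213 × 1.4 → 1698.2 s.
Total = 42608.3 + 1698.2 = 44306.5 s = 12.31 hours.

12.31 hours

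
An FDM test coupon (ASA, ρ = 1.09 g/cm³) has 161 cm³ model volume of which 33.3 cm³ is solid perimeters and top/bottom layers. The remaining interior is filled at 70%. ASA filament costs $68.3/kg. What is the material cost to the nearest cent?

$9.13

Interior volume = 161 − 33.3 = 127.7 cm³.
Deposited infill = 0.70 × 127.7 = 89.39 cm³.
Total printed volume: 33.3 + 89.39 → 122.69 cm³.
Mass = 122.69 × 1.09 = 133.7321 g.
Cost = 133.7321 g / 1000 × $68.3/kg = $9.13.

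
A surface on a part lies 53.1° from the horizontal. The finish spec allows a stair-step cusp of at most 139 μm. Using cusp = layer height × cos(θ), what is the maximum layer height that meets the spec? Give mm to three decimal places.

Layer height = cusp / cos(53.1°) = 0.139 / 0.6004 = 0.232 mm.

0.232 mm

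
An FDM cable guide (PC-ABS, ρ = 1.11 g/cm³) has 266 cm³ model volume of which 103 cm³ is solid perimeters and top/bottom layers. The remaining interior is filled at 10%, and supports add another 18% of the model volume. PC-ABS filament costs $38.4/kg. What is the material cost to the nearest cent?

$7.13

Infill region: 266 − 103 → 163 cm³.
Infill deposited = 0.10 × 163 = 16.3 cm³.
Support = 0.18 × 266, so 47.88 cm³.
Total extruded = 103 + 16.3 + 47.88, so 167.18 cm³.
Mass: 167.18 × 1.11 → 185.5698 g.
Cost = 185.5698 g / 1000 × $38.4/kg = $7.13.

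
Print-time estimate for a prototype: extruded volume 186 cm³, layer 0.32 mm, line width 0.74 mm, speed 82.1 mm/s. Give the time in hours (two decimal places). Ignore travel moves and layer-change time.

2.66 hours

Line area = 0.32 × 0.74, so 0.2368 mm².
Toolpath length = 186 cm³ / 0.2368 mm² = 186000 / 0.2368 = 785473 mm.
Time extruding = 785473 / 82.1 = 9567.3 s.
9567.3 s = 2.66 hours.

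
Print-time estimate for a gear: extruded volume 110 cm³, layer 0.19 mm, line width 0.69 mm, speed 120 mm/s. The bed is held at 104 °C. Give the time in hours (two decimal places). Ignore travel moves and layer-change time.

1.94 hours

Bead cross-section = 0.19 × 0.69, so 0.1311 mm².
Total extruded path = 110000/0.1311 = 839054.2 mm.
Time extruding = 839054.2 / 120 = 6992.1 s.
In the requested units: 6992.1 s = 1.94 hours.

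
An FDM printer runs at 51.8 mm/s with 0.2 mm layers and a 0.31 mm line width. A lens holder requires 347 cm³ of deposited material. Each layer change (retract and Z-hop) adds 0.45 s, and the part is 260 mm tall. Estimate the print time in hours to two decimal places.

30.18 hours

Line area = 0.2 × 0.31 = 0.062 mm².
Path length: 347000 mm³ / 0.062 mm² → 5596774.2 mm.
Extrusion time = 5596774.2 / 51.8 = 108045.8 s.
Number of layers: 260 / 0.2 → 1300 (rounded up).
Non-print overhead = 1300 × 0.45 = 585 s.
Altogether 108045.8 + 585 = 108630.8 s, i.e. 30.18 hours.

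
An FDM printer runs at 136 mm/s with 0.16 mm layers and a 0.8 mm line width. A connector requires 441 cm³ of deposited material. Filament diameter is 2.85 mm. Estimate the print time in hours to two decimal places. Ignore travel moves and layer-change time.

7.04 hours

Bead cross-section: 0.16 × 0.8 → 0.128 mm².
Toolpath length = 441 cm³ / 0.128 mm² = 441000 / 0.128 = 3445312.5 mm.
Print-move time = 3445312.5 / 136 = 25333.2 s.
Converting: 25333.2 s = 7.04 hours.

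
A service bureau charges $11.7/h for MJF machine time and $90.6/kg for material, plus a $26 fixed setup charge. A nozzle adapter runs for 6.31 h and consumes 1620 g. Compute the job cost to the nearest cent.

Machine-time cost = 11.7 × 6.31 = $73.827.
Material charge: 90.6 × 1620/1000 → $146.772.
Adding setup: 73.827 + 146.772 + 26 → 246.599 ≈ $246.60.

$246.60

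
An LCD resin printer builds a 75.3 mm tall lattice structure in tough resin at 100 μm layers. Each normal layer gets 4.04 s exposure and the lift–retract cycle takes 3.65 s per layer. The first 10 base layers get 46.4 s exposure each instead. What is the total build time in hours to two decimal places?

Number of layers: 75.3 / 0.1 → 753 (rounded up).
Base layers = 10 × (46.4 + 3.65), so 500.5 s.
Remaining layers = 743 × (4.04 + 3.65) = 5713.67 s.
Sum: 500.5 + 5713.67 = 6214.17 s → 1.73 hours.

1.73 hours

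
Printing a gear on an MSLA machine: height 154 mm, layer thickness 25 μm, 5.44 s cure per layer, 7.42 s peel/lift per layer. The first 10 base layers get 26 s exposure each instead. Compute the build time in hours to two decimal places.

Number of layers: 154 / 0.025 → 6160 (rounded up).
Burn-in layers = 10 × (26 + 7.42) = 334.2 s.
Regular layers: 6150 × (5.44 + 7.42) → 79089 s.
Total = 334.2 + 79089 = 79423.2 s = 22.06 hours.

22.06 hours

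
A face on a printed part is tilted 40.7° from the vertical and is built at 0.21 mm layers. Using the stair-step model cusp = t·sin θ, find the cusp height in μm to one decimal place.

Cusp = layer height × sin(40.7°) = 0.21 × 0.6521 = 0.136941 mm = 136.9 μm.

136.9 μm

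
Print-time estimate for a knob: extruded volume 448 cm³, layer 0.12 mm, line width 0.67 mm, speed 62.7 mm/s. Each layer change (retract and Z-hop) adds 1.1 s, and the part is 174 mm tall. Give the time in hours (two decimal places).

Line area: 0.12 × 0.67 → 0.0804 mm².
Path length: 448000 mm³ / 0.0804 mm² → 5572139.3 mm.
Print-move time = 5572139.3 / 62.7 = 88869.8 s.
Layers = ⌈174/0.12⌉ = 1450.
Z-hop total = 1450 × 1.1 = 1595 s.
Altogether 88869.8 + 1595 = 90464.8 s, i.e. 25.13 hours.

25.13 hours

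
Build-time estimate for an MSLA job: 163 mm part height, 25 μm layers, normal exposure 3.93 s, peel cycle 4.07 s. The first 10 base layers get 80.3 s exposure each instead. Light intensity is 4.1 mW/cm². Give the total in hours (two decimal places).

Layers = ⌈163/0.025⌉ = 6520.
Burn-in layers = 10 × (80.3 + 4.07) = 843.7 s.
Regular layers: 6510 × (3.93 + 4.07) → 52080 s.
Total = 843.7 + 52080 = 52923.7 s = 14.70 hours.

14.70 hours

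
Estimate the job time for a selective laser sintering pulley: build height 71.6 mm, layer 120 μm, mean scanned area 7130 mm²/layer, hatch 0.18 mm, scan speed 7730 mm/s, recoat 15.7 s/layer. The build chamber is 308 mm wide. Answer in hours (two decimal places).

3.45 hours

Number of layers: 71.6 / 0.12 → 597 (rounded up).
Per-layer scan distance: 7130 / 0.18 → 39611.1 mm.
Per-layer scan time = 39611.1 / 7730 = 5.1243 s.
Per-layer time = 5.1243 + 15.7, so 20.8243 s.
Total: 597 × 20.8243 s = 12432.1071 s → 3.45 hours.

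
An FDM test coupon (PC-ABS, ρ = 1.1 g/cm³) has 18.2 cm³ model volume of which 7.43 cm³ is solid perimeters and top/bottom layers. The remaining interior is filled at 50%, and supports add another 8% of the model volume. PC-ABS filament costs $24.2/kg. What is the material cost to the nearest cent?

$0.38

Volume inside the shell: 18.2 − 7.43 → 10.77 cm³.
Infill deposited: 0.50 × 10.77 → 5.385 cm³.
Support: 0.08 × 18.2 → 1.456 cm³.
Deposited volume = 7.43 + 5.385 + 1.456 = 14.271 cm³.
Mass: 14.271 × 1.1 → 15.6981 g.
Cost = 15.6981 g / 1000 × $24.2/kg = $0.38.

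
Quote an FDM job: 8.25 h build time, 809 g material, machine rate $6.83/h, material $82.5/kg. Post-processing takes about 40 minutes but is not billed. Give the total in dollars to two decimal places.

$123.09

Machine cost = 6.83 × 8.25, so $56.3475.
Material cost = 82.5 × 809/1000, so $66.7425.
Job cost: 56.3475 + 66.7425 = $123.09.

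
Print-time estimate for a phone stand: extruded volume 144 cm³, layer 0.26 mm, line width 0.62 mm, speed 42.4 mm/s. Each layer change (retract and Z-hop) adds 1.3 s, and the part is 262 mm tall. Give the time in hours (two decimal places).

6.22 hours

Extrusion cross-section = 0.26 × 0.62 = 0.1612 mm².
Path length: 144000 mm³ / 0.1612 mm² → 893300.2 mm.
Print-move time = 893300.2 / 42.4 = 21068.4 s.
Layers = ⌈262/0.26⌉ = 1008.
Non-print overhead = 1008 × 1.3 = 1310.4 s.
Total = 21068.4 + 1310.4 = 22378.8 s = 6.22 hours.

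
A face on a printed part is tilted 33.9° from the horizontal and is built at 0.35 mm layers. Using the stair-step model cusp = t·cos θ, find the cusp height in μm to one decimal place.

Cusp = layer height × cos(33.9°) = 0.35 × 0.8300 = 0.2905 mm = 290.5 μm.

290.5 μm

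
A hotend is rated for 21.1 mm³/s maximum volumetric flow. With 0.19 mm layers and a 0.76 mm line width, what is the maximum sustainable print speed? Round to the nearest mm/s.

Extrusion cross-section = 0.19 × 0.76, so 0.1444 mm².
v_max = Q/A = 21.1/0.1444 = 146.12 mm/s → 146 mm/s.

146 mm/s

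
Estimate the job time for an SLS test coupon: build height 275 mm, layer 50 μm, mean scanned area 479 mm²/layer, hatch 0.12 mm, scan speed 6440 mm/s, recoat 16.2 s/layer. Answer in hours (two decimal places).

25.70 hours

Layers = ⌈275/0.05⌉ = 5500.
Scan path per layer: 479 / 0.12 → 3991.7 mm.
Scan time per layer: 3991.7 / 6440 → 0.6198 s.
Layer cycle = 0.6198 + 16.2 = 16.8198 s.
Build time = 5500 × 16.8198 = 92508.9 s = 25.70 hours.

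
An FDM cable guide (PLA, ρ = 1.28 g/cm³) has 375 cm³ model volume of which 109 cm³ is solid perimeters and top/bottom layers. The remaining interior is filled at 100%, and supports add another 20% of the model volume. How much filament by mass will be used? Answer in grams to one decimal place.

Volume inside the shell = 375 − 109 = 266 cm³.
Infill deposited: 1.00 × 266 → 266 cm³.
Support = 0.20 × 375, so 75 cm³.
Deposited volume = 109 + 266 + 75, so 450 cm³.
Mass = 450 × 1.28, so 576 g.

576.0 g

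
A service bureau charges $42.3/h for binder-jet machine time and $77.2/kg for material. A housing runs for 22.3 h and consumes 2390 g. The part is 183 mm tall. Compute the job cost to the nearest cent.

Time charge: 42.3 × 22.3 → $943.29.
Material charge: 77.2 × 2390/1000 → $184.508.
Job cost: 943.29 + 184.508 = 1127.798 ≈ $1127.80.

$1127.80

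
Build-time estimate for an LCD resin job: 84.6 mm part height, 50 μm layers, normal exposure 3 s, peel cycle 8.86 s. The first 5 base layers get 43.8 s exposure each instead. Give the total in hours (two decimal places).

Number of layers: 84.6 / 0.05 → 1692 (rounded up).
Base layers = 5 × (43.8 + 8.86), so 263.3 s.
Normal layers = 1687 × (3 + 8.86), so 20007.82 s.
Sum: 263.3 + 20007.82 = 20271.12 s → 5.63 hours.

5.63 hours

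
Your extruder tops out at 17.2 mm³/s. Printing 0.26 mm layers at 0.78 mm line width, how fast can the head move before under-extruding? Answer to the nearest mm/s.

85 mm/s

Extrusion cross-section = 0.26 × 0.78, so 0.2028 mm².
Max speed = 17.2 / 0.2028 = 84.81 ≈ 85 mm/s.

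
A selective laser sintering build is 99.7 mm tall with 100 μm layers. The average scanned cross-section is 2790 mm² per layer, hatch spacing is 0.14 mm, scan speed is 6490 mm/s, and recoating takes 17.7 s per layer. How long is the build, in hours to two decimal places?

Layer count = ceil(99.7 / 0.1) = 997.
Scan path per layer: 2790 / 0.14 → 19928.6 mm.
Laser time per layer = 19928.6 / 6490, so 3.0707 s.
Time per layer = 3.0707 + 17.7 = 20.7707 s.
Total: 997 × 20.7707 s = 20708.3879 s → 5.75 hours.

5.75 hours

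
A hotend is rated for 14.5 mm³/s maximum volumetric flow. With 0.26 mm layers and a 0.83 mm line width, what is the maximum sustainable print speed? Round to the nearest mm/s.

67 mm/s

Bead cross-section = 0.26 × 0.83, so 0.2158 mm².
v_max = Q/A = 14.5/0.2158 = 67.19 mm/s → 67 mm/s.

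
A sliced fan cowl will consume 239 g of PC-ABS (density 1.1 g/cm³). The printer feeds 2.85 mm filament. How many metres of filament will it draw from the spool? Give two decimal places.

Volume = 239 g / 1.1 g·cm⁻³ = 217.2727 cm³ = 217272.7 mm³.
A = π r² = π × 1.425² = 6.3794 mm².
L = V/A = 217272.7/6.3794 = 34058.49 mm → 34.06 m.

34.06 m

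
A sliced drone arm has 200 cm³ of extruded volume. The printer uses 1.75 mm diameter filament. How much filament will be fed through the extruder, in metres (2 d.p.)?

83.15 m

Cross-section of 1.75 mm filament: π·(1.75/2)² = 2.4053 mm².
L = 200000 mm³ / 2.4053 mm² = 83149.71 mm, i.e. 83.15 m.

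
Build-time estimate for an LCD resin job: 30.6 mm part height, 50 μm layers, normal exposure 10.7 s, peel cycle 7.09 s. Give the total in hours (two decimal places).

3.02 hours

Layers = ⌈30.6/0.05⌉ = 612.
Each layer takes = 10.7 + 7.09, so 17.79 s.
Total = 612 × 17.79 = 10887.48 s = 3.02 hours.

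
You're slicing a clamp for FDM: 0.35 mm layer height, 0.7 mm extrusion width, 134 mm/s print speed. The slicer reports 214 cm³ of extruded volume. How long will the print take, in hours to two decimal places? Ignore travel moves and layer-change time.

Line area: 0.35 × 0.7 → 0.245 mm².
Toolpath length = 214 cm³ / 0.245 mm² = 214000 / 0.245 = 873469.4 mm.
Print-move time: 873469.4 / 134 → 6518.4 s.
That's 6518.4 s → 1.81 hours.

1.81 hours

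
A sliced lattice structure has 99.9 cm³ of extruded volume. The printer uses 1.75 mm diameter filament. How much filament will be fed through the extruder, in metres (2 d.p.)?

41.53 m

Cross-section of 1.75 mm filament: π·(1.75/2)² = 2.4053 mm².
L = 99900 mm³ / 2.4053 mm² = 41533.28 mm, i.e. 41.53 m.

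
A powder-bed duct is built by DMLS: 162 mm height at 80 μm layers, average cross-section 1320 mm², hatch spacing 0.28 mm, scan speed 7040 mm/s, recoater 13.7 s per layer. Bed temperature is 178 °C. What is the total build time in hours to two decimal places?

Layers = ⌈162/0.08⌉ = 2025.
Hatch length per layer = 1320 / 0.28 = 4714.3 mm.
Per-layer scan time: 4714.3 / 7040 → 0.6696 s.
Time per layer = 0.6696 + 13.7, so 14.3696 s.
2025 layers × 14.3696 s/layer = 29098.44 s, i.e. 8.08 hours.

8.08 hours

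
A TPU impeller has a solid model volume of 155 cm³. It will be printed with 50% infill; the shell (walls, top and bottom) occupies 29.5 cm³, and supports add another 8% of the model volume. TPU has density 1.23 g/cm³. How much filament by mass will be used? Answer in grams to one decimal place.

Volume inside the shell: 155 − 29.5 → 125.5 cm³.
Deposited infill = 0.50 × 125.5 = 62.75 cm³.
Support: 0.08 × 155 → 12.4 cm³.
Total extruded = 29.5 + 62.75 + 12.4 = 104.65 cm³.
Mass = 104.65 × 1.23, so 128.7195 g.

128.7 g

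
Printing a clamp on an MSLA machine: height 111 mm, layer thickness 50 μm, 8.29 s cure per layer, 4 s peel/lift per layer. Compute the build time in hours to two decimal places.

Number of layers: 111 / 0.05 → 2220 (rounded up).
Cycle time = 8.29 + 4, so 12.29 s.
Total = 2220 × 12.29 = 27283.8 s = 7.58 hours.

7.58 hours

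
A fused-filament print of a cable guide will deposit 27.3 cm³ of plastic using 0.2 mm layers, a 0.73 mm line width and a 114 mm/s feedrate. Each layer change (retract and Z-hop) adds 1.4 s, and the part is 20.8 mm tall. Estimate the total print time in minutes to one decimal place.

Bead cross-section = 0.2 × 0.73 = 0.146 mm².
Path length: 27300 mm³ / 0.146 mm² → 186986.3 mm.
Time extruding: 186986.3 / 114 → 1640.2 s.
Number of layers: 20.8 / 0.2 → 104 (rounded up).
Non-print overhead = 104 × 1.4, so 145.6 s.
Total = 1640.2 + 145.6 = 1785.8 s = 29.8 minutes.

29.8 minutes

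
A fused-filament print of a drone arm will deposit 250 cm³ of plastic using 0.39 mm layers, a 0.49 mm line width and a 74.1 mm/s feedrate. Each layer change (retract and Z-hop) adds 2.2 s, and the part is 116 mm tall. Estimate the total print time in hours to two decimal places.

5.09 hours

Extrusion cross-section: 0.39 × 0.49 → 0.1911 mm².
Toolpath length = 250 cm³ / 0.1911 mm² = 250000 / 0.1911 = 1308215.6 mm.
Print-move time: 1308215.6 / 74.1 → 17654.7 s.
Layers = ⌈116/0.39⌉ = 298.
Non-print overhead = 298 × 2.2 = 655.6 s.
Altogether 17654.7 + 655.6 = 18310.3 s, i.e. 5.09 hours.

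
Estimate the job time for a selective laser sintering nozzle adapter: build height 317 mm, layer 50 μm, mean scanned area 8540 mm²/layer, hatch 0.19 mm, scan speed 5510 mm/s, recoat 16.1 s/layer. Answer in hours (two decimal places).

Number of layers: 317 / 0.05 → 6340 (rounded up).
Scan path per layer = 8540 / 0.19 = 44947.4 mm.
Scan time per layer: 44947.4 / 5510 → 8.1574 s.
Time per layer = 8.1574 + 16.1, so 24.2574 s.
6340 layers × 24.2574 s/layer = 153791.916 s, i.e. 42.72 hours.

42.72 hours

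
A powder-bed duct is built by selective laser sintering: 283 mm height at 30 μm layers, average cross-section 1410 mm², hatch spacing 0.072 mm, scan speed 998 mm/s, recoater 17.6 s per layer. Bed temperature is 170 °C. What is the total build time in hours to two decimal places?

97.54 hours

Number of layers: 283 / 0.03 → 9434 (rounded up).
Scan path per layer = 1410 / 0.072, so 19583.3 mm.
Per-layer scan time: 19583.3 / 998 → 19.6225 s.
Time per layer = 19.6225 + 17.6, so 37.2225 s.
Build time = 9434 × 37.2225 = 351157.065 s = 97.54 hours.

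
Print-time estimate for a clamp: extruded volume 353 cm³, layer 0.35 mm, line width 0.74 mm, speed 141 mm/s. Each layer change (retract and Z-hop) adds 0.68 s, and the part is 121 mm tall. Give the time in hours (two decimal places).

Extrusion cross-section = 0.35 × 0.74, so 0.259 mm².
Toolpath length = 353 cm³ / 0.259 mm² = 353000 / 0.259 = 1362934.4 mm.
Time extruding = 1362934.4 / 141, so 9666.2 s.
Number of layers: 121 / 0.35 → 346 (rounded up).
Layer-change overhead: 346 × 0.68 → 235.28 s.
Total = 9666.2 + 235.28 = 9901.48 s = 2.75 hours.

2.75 hours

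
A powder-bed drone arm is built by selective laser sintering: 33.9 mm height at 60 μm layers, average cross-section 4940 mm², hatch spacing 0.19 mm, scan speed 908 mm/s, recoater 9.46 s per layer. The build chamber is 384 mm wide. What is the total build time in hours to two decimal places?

5.98 hours

Layer count = ceil(33.9 / 0.06) = 565.
Hatch length per layer = 4940 / 0.19, so 26000 mm.
Scan time per layer: 26000 / 908 → 28.6344 s.
Time per layer = 28.6344 + 9.46, so 38.0944 s.
Build time = 565 × 38.0944 = 21523.336 s = 5.98 hours.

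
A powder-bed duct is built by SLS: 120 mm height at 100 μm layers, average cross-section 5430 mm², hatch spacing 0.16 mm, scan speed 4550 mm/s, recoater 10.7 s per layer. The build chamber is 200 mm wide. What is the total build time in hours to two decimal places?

6.05 hours

Number of layers: 120 / 0.1 → 1200 (rounded up).
Scan path per layer: 5430 / 0.16 → 33937.5 mm.
Scan time per layer = 33937.5 / 4550, so 7.4588 s.
Per-layer time: 7.4588 + 10.7 → 18.1588 s.
1200 layers × 18.1588 s/layer = 21790.56 s, i.e. 6.05 hours.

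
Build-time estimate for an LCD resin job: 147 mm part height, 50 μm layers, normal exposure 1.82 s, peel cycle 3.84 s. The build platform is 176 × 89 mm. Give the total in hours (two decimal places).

4.62 hours

Layer count = ceil(147 / 0.05) = 2940.
Cycle time = 1.82 + 3.84, so 5.66 s.
Build time: 2940 × 5.66 s = 16640.4 s, i.e. 4.62 hours.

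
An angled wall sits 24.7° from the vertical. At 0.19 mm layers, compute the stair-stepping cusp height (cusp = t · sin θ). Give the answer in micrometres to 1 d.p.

79.4 μm

h_c = t·sin θ = 0.19 × 0.4179 = 0.079401 mm (79.4 μm).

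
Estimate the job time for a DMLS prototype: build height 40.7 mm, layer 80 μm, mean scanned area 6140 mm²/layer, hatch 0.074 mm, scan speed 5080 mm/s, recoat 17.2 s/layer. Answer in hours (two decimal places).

Layer count = ceil(40.7 / 0.08) = 509.
Per-layer scan distance = 6140 / 0.074 = 82973 mm.
Per-layer scan time: 82973 / 5080 → 16.3333 s.
Layer cycle = 16.3333 + 17.2 = 33.5333 s.
Total: 509 × 33.5333 s = 17068.4497 s → 4.74 hours.

4.74 hours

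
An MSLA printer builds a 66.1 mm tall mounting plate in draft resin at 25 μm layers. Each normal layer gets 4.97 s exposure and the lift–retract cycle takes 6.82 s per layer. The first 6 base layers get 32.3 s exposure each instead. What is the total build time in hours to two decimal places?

8.70 hours

Layer count = ceil(66.1 / 0.025) = 2644.
Bottom layers: 6 × (32.3 + 6.82) → 234.72 s.
Remaining layers: 2638 × (4.97 + 6.82) → 31102.02 s.
Total = 234.72 + 31102.02 = 31336.74 s = 8.70 hours.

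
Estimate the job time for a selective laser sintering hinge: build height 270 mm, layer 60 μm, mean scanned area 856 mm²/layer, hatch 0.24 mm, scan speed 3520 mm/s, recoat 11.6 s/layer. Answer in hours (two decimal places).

15.77 hours

Number of layers: 270 / 0.06 → 4500 (rounded up).
Hatch length per layer = 856 / 0.24 = 3566.7 mm.
Scan time per layer = 3566.7 / 3520, so 1.0133 s.
Per-layer time = 1.0133 + 11.6 = 12.6133 s.
Total: 4500 × 12.6133 s = 56759.85 s → 15.77 hours.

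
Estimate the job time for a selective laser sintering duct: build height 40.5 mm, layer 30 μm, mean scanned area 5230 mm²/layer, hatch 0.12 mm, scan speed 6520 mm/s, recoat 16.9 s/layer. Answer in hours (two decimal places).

Layer count = ceil(40.5 / 0.03) = 1350.
Hatch length per layer = 5230 / 0.12 = 43583.3 mm.
Laser time per layer = 43583.3 / 6520 = 6.6846 s.
Time per layer: 6.6846 + 16.9 → 23.5846 s.
Total: 1350 × 23.5846 s = 31839.21 s → 8.84 hours.

8.84 hours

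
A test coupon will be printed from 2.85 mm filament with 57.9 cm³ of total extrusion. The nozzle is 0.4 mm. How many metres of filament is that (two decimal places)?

Cross-section of 2.85 mm filament: π·(2.85/2)² = 6.3794 mm².
Length = 57.9 cm³ / 6.3794 mm² = 57900 / 6.3794 = 9076.09 mm = 9.08 m.

9.08 m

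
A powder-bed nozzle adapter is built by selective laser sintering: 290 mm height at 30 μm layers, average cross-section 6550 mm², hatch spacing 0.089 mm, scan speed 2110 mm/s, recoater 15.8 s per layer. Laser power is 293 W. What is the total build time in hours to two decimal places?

Layer count = ceil(290 / 0.03) = 9667.
Per-layer scan distance = 6550 / 0.089 = 73595.5 mm.
Laser time per layer: 73595.5 / 2110 → 34.8794 s.
Time per layer = 34.8794 + 15.8 = 50.6794 s.
9667 layers × 50.6794 s/layer = 489917.7598 s, i.e. 136.09 hours.

136.09 hours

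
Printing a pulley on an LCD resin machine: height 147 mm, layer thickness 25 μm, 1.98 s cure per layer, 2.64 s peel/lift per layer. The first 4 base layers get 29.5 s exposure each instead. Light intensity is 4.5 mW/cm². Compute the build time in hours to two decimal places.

Layers = ⌈147/0.025⌉ = 5880.
Burn-in layers = 4 × (29.5 + 2.64), so 128.56 s.
Remaining layers = 5876 × (1.98 + 2.64), so 27147.12 s.
Total = 128.56 + 27147.12 = 27275.68 s = 7.58 hours.

7.58 hours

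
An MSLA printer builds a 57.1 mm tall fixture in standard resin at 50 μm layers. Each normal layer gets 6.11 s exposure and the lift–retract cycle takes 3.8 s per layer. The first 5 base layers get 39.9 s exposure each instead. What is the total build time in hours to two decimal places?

Number of layers: 57.1 / 0.05 → 1142 (rounded up).
Bottom layers: 5 × (39.9 + 3.8) → 218.5 s.
Normal layers: 1137 × (6.11 + 3.8) → 11267.67 s.
Total = 218.5 + 11267.67 = 11486.17 s = 3.19 hours.

3.19 hours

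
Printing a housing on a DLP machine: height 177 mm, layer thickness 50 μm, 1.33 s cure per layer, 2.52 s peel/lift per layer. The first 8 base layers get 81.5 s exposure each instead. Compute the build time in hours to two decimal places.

3.96 hours

Number of layers: 177 / 0.05 → 3540 (rounded up).
Base layers = 8 × (81.5 + 2.52) = 672.16 s.
Remaining layers = 3532 × (1.33 + 2.52) = 13598.2 s.
Total = 672.16 + 13598.2 = 14270.36 s = 3.96 hours.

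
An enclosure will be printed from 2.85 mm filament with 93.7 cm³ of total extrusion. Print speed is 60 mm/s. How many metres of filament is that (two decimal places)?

Filament cross-section = π × (2.85/2)² = 6.3794 mm².
L = 93700 mm³ / 6.3794 mm² = 14687.9 mm, i.e. 14.69 m.

14.69 m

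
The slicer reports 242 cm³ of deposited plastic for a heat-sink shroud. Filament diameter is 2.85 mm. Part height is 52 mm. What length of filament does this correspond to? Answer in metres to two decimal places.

Cross-section of 2.85 mm filament: π·(2.85/2)² = 6.3794 mm².
Length = 242 cm³ / 6.3794 mm² = 242000 / 6.3794 = 37934.6 mm = 37.93 m.

37.93 m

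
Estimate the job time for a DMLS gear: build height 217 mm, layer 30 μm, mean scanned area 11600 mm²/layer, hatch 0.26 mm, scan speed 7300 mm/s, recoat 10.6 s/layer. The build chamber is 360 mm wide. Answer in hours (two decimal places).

Number of layers: 217 / 0.03 → 7234 (rounded up).
Hatch length per layer: 11600 / 0.26 → 44615.4 mm.
Scan time per layer = 44615.4 / 7300 = 6.1117 s.
Time per layer: 6.1117 + 10.6 → 16.7117 s.
Build time = 7234 × 16.7117 = 120892.4378 s = 33.58 hours.

33.58 hours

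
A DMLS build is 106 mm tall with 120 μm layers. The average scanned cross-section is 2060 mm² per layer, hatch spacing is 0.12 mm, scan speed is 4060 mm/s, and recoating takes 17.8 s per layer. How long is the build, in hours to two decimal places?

5.41 hours

Layers = ⌈106/0.12⌉ = 884.
Per-layer scan distance: 2060 / 0.12 → 17166.7 mm.
Laser time per layer = 17166.7 / 4060 = 4.2283 s.
Per-layer time: 4.2283 + 17.8 → 22.0283 s.
Total: 884 × 22.0283 s = 19473.0172 s → 5.41 hours.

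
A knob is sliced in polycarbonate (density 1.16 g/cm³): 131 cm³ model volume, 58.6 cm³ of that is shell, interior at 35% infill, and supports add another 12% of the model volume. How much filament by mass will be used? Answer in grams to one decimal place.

115.6 g

Interior volume = 131 − 58.6 = 72.4 cm³.
Deposited infill: 0.35 × 72.4 → 25.34 cm³.
Support: 0.12 × 131 → 15.72 cm³.
Total printed volume: 58.6 + 25.34 + 15.72 → 99.66 cm³.
Mass = 99.66 × 1.16, so 115.6056 g.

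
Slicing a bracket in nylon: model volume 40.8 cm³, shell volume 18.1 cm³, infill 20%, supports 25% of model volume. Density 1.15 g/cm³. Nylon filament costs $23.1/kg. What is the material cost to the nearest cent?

Interior volume: 40.8 − 18.1 → 22.7 cm³.
Infill volume = 0.20 × 22.7 = 4.54 cm³.
Support = 0.25 × 40.8, so 10.2 cm³.
Total extruded = 18.1 + 4.54 + 10.2 = 32.84 cm³.
Mass: 32.84 × 1.15 → 37.766 g.
Cost = 37.766 g / 1000 × $23.1/kg = $0.87.

$0.87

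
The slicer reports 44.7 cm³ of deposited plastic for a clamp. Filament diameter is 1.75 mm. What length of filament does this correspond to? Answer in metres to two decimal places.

18.58 m

Filament cross-section = π × (1.75/2)² = 2.4053 mm².
L = 44700 mm³ / 2.4053 mm² = 18583.96 mm, i.e. 18.58 m.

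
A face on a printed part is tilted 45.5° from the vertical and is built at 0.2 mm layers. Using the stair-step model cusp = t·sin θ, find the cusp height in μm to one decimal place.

142.7 μm

sin(45.5°) = 0.7133, so cusp = 0.2 × 0.7133 = 0.14266 mm → 142.7 μm.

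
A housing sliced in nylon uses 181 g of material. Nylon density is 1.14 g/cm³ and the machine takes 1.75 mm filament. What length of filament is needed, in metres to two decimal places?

66.01 m

Extruded volume: 181/1.14 = 158.7719 cm³ (158771.9 mm³).
Cross-section of 1.75 mm filament: π·(1.75/2)² = 2.4053 mm².
L = V/A = 158771.9/2.4053 = 66009.19 mm → 66.01 m.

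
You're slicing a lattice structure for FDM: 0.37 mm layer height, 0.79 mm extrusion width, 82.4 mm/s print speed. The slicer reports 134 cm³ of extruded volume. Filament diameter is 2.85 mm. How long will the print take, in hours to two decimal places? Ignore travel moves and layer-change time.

1.55 hours

Extrusion cross-section: 0.37 × 0.79 → 0.2923 mm².
Path length: 134000 mm³ / 0.2923 mm² → 458433.1 mm.
Print-move time = 458433.1 / 82.4, so 5563.5 s.
Converting: 5563.5 s = 1.55 hours.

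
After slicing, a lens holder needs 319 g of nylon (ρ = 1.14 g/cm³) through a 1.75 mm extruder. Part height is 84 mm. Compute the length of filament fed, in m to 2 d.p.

Volume = 319 g / 1.14 g·cm⁻³ = 279.8246 cm³ = 279824.6 mm³.
Filament cross-section = π × (1.75/2)² = 2.4053 mm².
L = V/A = 279824.6/2.4053 = 116336.67 mm → 116.34 m.

116.34 m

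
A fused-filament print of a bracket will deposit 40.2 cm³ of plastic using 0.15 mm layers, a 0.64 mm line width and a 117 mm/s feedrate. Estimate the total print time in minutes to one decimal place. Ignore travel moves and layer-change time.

Bead cross-section = 0.15 × 0.64, so 0.096 mm².
Toolpath length = 40.2 cm³ / 0.096 mm² = 40200 / 0.096 = 418750 mm.
Time extruding: 418750 / 117 → 3579.1 s.
That's 3579.1 s → 59.7 minutes.

59.7 minutes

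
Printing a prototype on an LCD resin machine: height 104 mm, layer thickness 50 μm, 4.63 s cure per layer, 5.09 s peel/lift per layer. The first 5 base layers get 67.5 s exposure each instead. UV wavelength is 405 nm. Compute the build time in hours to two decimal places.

Layers = ⌈104/0.05⌉ = 2080.
Bottom layers = 5 × (67.5 + 5.09), so 362.95 s.
Regular layers = 2075 × (4.63 + 5.09) = 20169 s.
Total = 362.95 + 20169 = 20531.95 s = 5.70 hours.

5.70 hours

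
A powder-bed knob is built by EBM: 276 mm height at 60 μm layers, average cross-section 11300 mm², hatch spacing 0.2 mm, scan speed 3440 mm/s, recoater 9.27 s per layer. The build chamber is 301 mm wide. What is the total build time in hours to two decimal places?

32.83 hours

Layer count = ceil(276 / 0.06) = 4600.
Per-layer scan distance = 11300 / 0.2, so 56500 mm.
Per-layer scan time: 56500 / 3440 → 16.4244 s.
Time per layer: 16.4244 + 9.27 → 25.6944 s.
4600 layers × 25.6944 s/layer = 118194.24 s, i.e. 32.83 hours.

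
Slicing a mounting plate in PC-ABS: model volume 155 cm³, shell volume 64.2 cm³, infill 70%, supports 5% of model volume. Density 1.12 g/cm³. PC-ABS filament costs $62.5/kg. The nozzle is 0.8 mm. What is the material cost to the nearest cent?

Interior volume = 155 − 64.2, so 90.8 cm³.
Infill volume: 0.70 × 90.8 → 63.56 cm³.
Support: 0.05 × 155 → 7.75 cm³.
Deposited volume = 64.2 + 63.56 + 7.75 = 135.51 cm³.
Mass: 135.51 × 1.12 → 151.7712 g.
Cost = 151.7712 g / 1000 × $62.5/kg = $9.49.

$9.49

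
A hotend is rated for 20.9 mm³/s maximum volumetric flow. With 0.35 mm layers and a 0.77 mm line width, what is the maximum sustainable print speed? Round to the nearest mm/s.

Bead cross-section = 0.35 × 0.77, so 0.2695 mm².
v_max = Q/A = 20.9/0.2695 = 77.55 mm/s → 78 mm/s.

78 mm/s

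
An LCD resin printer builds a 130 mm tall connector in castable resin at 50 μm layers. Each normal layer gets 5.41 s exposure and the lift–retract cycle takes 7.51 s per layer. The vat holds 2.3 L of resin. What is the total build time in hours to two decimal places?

9.33 hours

Number of layers: 130 / 0.05 → 2600 (rounded up).
Each layer takes: 5.41 + 7.51 → 12.92 s.
Build time: 2600 × 12.92 s = 33592 s, i.e. 9.33 hours.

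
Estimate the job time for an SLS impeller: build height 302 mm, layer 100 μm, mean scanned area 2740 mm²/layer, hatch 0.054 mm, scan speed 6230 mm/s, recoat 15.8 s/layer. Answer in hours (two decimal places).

20.09 hours

Number of layers: 302 / 0.1 → 3020 (rounded up).
Per-layer scan distance = 2740 / 0.054, so 50740.7 mm.
Laser time per layer = 50740.7 / 6230, so 8.1446 s.
Layer cycle = 8.1446 + 15.8, so 23.9446 s.
3020 layers × 23.9446 s/layer = 72312.692 s, i.e. 20.09 hours.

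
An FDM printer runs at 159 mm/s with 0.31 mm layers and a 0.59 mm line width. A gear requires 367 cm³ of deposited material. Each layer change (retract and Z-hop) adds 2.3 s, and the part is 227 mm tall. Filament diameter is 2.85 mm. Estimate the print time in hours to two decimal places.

Bead cross-section = 0.31 × 0.59 = 0.1829 mm².
Total extruded path = 367000/0.1829 = 2006561 mm.
Print-move time = 2006561 / 159, so 12619.9 s.
Layer count = ceil(227 / 0.31) = 733.
Non-print overhead = 733 × 2.3, so 1685.9 s.
Altogether 12619.9 + 1685.9 = 14305.8 s, i.e. 3.97 hours.

3.97 hours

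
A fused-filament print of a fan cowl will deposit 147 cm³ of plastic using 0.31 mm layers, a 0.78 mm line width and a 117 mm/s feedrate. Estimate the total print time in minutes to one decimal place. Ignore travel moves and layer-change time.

86.6 minutes

Line area: 0.31 × 0.78 → 0.2418 mm².
Toolpath length = 147 cm³ / 0.2418 mm² = 147000 / 0.2418 = 607940.4 mm.
Print-move time = 607940.4 / 117, so 5196.1 s.
That's 5196.1 s → 86.6 minutes.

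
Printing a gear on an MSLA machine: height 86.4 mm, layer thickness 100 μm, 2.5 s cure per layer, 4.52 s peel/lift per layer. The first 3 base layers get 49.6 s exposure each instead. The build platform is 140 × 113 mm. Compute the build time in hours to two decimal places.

Layer count = ceil(86.4 / 0.1) = 864.
Bottom layers: 3 × (49.6 + 4.52) → 162.36 s.
Normal layers: 861 × (2.5 + 4.52) → 6044.22 s.
Sum: 162.36 + 6044.22 = 6206.58 s → 1.72 hours.

1.72 hours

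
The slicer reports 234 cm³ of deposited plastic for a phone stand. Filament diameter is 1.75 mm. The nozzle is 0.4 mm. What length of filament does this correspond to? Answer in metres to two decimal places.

Filament cross-section = π × (1.75/2)² = 2.4053 mm².
L = 234000 mm³ / 2.4053 mm² = 97285.16 mm, i.e. 97.29 m.

97.29 m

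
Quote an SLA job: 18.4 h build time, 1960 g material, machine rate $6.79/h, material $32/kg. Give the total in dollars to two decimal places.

$187.66

Time charge: 6.79 × 18.4 → $124.936.
Material cost: 32 × 1960/1000 → $62.72.
Job cost: 124.936 + 62.72 = 187.656 ≈ $187.66.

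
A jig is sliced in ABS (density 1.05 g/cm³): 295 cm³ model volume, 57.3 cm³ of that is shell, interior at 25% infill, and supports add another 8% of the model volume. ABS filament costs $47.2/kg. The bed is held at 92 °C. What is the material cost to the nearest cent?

$6.95

Volume inside the shell: 295 − 57.3 → 237.7 cm³.
Deposited infill: 0.25 × 237.7 → 59.425 cm³.
Support = 0.08 × 295, so 23.6 cm³.
Total extruded = 57.3 + 59.425 + 23.6, so 140.325 cm³.
Mass = 140.325 × 1.05 = 147.34125 g.
Cost = 147.34125 g / 1000 × $47.2/kg = $6.95.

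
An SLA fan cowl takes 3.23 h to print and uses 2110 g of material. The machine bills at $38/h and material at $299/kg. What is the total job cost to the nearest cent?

$753.63

Machine cost = 38 × 3.23 = $122.74.
Feedstock cost = 299 × 2110/1000, so $630.89.
Job cost: 122.74 + 630.89 = $753.63.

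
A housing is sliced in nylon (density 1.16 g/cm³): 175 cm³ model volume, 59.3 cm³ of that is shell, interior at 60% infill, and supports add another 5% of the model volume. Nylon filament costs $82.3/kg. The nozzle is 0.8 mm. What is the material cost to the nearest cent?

$13.12

Interior volume = 175 − 59.3 = 115.7 cm³.
Infill deposited = 0.60 × 115.7, so 69.42 cm³.
Support = 0.05 × 175 = 8.75 cm³.
Total printed volume: 59.3 + 69.42 + 8.75 → 137.47 cm³.
Mass = 137.47 × 1.16 = 159.4652 g.
At $82.3/kg: 159.4652/1000 × 82.3 = $13.12.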